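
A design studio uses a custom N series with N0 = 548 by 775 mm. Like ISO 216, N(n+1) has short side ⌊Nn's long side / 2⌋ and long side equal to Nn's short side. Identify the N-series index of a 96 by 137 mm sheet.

N5

N0: 548 × 775 mm
N1: 387 × 548 mm
N2: 274 × 387 mm
N3: 193 × 274 mm
N4: 137 × 193 mm
N5: 96 × 137 mm
N6: 68 × 96 mm
→ matches N5.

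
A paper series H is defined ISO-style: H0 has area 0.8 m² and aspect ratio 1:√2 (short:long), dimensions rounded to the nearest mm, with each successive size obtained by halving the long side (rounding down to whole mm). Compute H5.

Let H0's short side be w mm. w · w√2 = 0.8 m² = 800,000 mm², so w ≈ 752.1 mm and w√2 ≈ 1063.7 mm → H0 = 752 × 1064 mm.
H1: ⌊1064/2⌋ × 752 = 532 × 752 mm
H2: ⌊752/2⌋ × 532 = 376 × 532 mm
H3: ⌊532/2⌋ × 376 = 266 × 376 mm
H4: ⌊376/2⌋ × 266 = 188 × 266 mm
H5: ⌊266/2⌋ × 188 = 133 × 188 mm

133 × 188 mm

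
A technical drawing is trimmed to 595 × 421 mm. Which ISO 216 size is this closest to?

A2 (420 × 594 mm)

Aspect ratio 595/421 ≈ 1.413 — close to the ISO √2 ≈ 1.414.
In the A-series (A0 area = 1 m²): A2 = 420 × 594 mm.
Off by 2 mm total — nearest standard size.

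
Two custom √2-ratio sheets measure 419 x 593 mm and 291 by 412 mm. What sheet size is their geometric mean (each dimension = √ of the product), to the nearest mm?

Short side: √(419 · 291) = √121929 ≈ 349.2 → 349 mm
Long side: √(593 · 412) = √244316 ≈ 494.3 → 494 mm

349 × 494 mm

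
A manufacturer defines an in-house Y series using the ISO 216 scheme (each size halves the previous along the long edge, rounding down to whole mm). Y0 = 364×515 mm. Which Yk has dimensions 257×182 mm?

Y2

Y0: 364 × 515 mm
Y1: 257 × 364 mm
Y2: 182 × 257 mm
Y3: 128 × 182 mm
→ matches Y2.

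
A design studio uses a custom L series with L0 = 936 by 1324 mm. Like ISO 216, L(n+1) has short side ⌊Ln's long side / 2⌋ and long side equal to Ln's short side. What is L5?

L1 = 662 × 936 mm (from L0 by 1 halving).
L2: ⌊936/2⌋ × 662 = 468 × 662 mm
L3: ⌊662/2⌋ × 468 = 331 × 468 mm
L4: ⌊468/2⌋ × 331 = 234 × 331 mm
L5: ⌊331/2⌋ × 234 = 165 × 234 mm

165 × 234 mm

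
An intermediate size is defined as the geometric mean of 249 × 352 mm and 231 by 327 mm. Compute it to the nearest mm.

Short side: √(249 · 231) = √57519 ≈ 239.8 → 240 mm
Long side: √(352 · 327) = √115104 ≈ 339.3 → 339 mm

240 × 339 mm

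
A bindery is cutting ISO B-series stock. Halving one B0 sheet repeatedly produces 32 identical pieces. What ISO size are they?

32 = 2^5, so 5 halving steps.
B0 → B1 → … → B5 after 5 steps.

B5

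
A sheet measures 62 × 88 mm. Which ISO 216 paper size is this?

B8 (62 × 88 mm)

Aspect ratio 88/62 ≈ 1.419 — close to the ISO √2 ≈ 1.414.
In the B-series (B0 = 1000 × 1414 mm): B8 = 62 × 88 mm.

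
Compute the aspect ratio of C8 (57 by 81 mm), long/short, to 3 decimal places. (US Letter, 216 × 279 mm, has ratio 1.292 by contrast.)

1.421

81 / 57 = 1.421
ISO 216 targets √2 ≈ 1.414; the +0.007 deviation is from mm rounding.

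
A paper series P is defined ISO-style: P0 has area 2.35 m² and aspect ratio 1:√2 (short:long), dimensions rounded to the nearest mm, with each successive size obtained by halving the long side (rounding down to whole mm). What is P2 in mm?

Let P0's short side be w mm. w · w√2 = 2.35 m² = 2,350,000 mm², so w ≈ 1289.1 mm and w√2 ≈ 1823.0 mm → P0 = 1289 × 1823 mm.
P1: ⌊1823/2⌋ × 1289 = 911 × 1289 mm
P2: ⌊1289/2⌋ × 911 = 644 × 911 mm

644 × 911 mm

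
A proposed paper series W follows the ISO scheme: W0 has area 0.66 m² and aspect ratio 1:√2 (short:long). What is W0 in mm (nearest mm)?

Let the short side be w mm. Then w · w√2 = 0.66 m² = 660,000 mm².
w² = 660,000/√2, so w ≈ 683.1 mm; long side = w√2 ≈ 966.1 mm.

683 × 966 mm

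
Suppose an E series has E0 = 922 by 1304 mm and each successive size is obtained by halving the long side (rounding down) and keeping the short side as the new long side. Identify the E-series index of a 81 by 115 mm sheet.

E0: 922 × 1304 mm
E1: 652 × 922 mm
E2: 461 × 652 mm
E3: 326 × 461 mm
E4: 230 × 326 mm
E5: 163 × 230 mm
E6: 115 × 163 mm
E7: 81 × 115 mm
E8: 57 × 81 mm
→ matches E7.

E7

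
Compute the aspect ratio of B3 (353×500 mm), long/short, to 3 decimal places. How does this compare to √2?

1.416

500 / 353 = 1.416
ISO 216 targets √2 ≈ 1.414; the +0.002 deviation is from mm rounding.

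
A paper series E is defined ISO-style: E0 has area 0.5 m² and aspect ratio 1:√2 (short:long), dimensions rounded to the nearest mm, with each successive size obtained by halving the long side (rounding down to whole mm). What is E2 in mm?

297 × 420 mm

Let E0's short side be w mm. w · w√2 = 0.5 m² = 500,000 mm², so w ≈ 594.6 mm and w√2 ≈ 840.9 mm → E0 = 595 × 841 mm.
E1: ⌊841/2⌋ × 595 = 420 × 595 mm
E2: ⌊595/2⌋ × 420 = 297 × 420 mm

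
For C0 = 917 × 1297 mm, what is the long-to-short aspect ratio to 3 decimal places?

1297 / 917 = 1.414
Matches √2 ≈ 1.414 — the ISO 216 defining ratio.

1.414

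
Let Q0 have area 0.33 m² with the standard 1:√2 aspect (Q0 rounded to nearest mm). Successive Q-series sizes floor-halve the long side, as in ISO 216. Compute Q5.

85 × 120 mm

Let Q0's short side be w mm. w · w√2 = 0.33 m² = 330,000 mm², so w ≈ 483.1 mm and w√2 ≈ 683.1 mm → Q0 = 483 × 683 mm.
Q1: ⌊683/2⌋ × 483 = 341 × 483 mm
Q2: ⌊483/2⌋ × 341 = 241 × 341 mm
Q3: ⌊341/2⌋ × 241 = 170 × 241 mm
Q4: ⌊241/2⌋ × 170 = 120 × 170 mm
Q5: ⌊170/2⌋ × 120 = 85 × 120 mm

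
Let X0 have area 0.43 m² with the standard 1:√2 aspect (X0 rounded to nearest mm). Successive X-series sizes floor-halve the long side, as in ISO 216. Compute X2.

275 × 390 mm

Let X0's short side be w mm. w · w√2 = 0.43 m² = 430,000 mm², so w ≈ 551.4 mm and w√2 ≈ 779.8 mm → X0 = 551 × 780 mm.
X1: ⌊780/2⌋ × 551 = 390 × 551 mm
X2: ⌊551/2⌋ × 390 = 275 × 390 mm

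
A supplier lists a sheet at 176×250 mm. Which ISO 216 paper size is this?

B5 (176 × 250 mm)

Aspect ratio 250/176 ≈ 1.420 — close to the ISO √2 ≈ 1.414.
In the B-series (B0 = 1000 × 1414 mm): B5 = 176 × 250 mm.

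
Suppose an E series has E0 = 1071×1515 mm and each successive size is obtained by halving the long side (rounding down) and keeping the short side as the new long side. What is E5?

189 × 267 mm

E1: ⌊1515/2⌋ × 1071 = 757 × 1071 mm
E2: ⌊1071/2⌋ × 757 = 535 × 757 mm
E3: ⌊757/2⌋ × 535 = 378 × 535 mm
E4: ⌊535/2⌋ × 378 = 267 × 378 mm
E5: ⌊378/2⌋ × 267 = 189 × 267 mm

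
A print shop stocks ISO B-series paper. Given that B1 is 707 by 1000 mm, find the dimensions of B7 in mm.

88 × 125 mm

B2: ⌊1000/2⌋ × 707 = 500 × 707 mm
B3: ⌊707/2⌋ × 500 = 353 × 500 mm
B4: ⌊500/2⌋ × 353 = 250 × 353 mm
B5: ⌊353/2⌋ × 250 = 176 × 250 mm
B6: ⌊250/2⌋ × 176 = 125 × 176 mm
B7: ⌊176/2⌋ × 125 = 88 × 125 mm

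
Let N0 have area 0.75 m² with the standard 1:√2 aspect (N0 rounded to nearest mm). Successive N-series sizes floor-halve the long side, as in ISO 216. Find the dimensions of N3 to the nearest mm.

Let N0's short side be w mm. w · w√2 = 0.75 m² = 750,000 mm², so w ≈ 728.2 mm and w√2 ≈ 1029.9 mm → N0 = 728 × 1030 mm.
N1: ⌊1030/2⌋ × 728 = 515 × 728 mm
N2: ⌊728/2⌋ × 515 = 364 × 515 mm
N3: ⌊515/2⌋ × 364 = 257 × 364 mm

257 × 364 mm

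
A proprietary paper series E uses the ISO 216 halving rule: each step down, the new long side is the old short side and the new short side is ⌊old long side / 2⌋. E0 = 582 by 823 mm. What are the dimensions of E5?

102 × 145 mm

E1 = 411 × 582 mm (from E0 by 1 halving).
E2: ⌊582/2⌋ × 411 = 291 × 411 mm
E3: ⌊411/2⌋ × 291 = 205 × 291 mm
E4: ⌊291/2⌋ × 205 = 145 × 205 mm
E5: ⌊205/2⌋ × 145 = 102 × 145 mm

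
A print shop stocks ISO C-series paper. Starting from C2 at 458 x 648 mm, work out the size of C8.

57 × 81 mm

C3: ⌊648/2⌋ × 458 = 324 × 458 mm
C4: ⌊458/2⌋ × 324 = 229 × 324 mm
C5: ⌊324/2⌋ × 229 = 162 × 229 mm
C6: ⌊229/2⌋ × 162 = 114 × 162 mm
C7: ⌊162/2⌋ × 114 = 81 × 114 mm
C8: ⌊114/2⌋ × 81 = 57 × 81 mm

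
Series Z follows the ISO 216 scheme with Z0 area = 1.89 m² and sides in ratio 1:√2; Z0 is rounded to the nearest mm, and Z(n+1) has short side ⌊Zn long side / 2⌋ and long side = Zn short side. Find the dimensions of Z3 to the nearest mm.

Let Z0's short side be w mm. w · w√2 = 1.89 m² = 1,890,000 mm², so w ≈ 1156.0 mm and w√2 ≈ 1634.9 mm → Z0 = 1156 × 1635 mm.
Z1: ⌊1635/2⌋ × 1156 = 817 × 1156 mm
Z2: ⌊1156/2⌋ × 817 = 578 × 817 mm
Z3: ⌊817/2⌋ × 578 = 408 × 578 mm

408 × 578 mm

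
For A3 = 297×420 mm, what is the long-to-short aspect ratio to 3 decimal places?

420 / 297 = 1.414
Matches √2 ≈ 1.414 — the ISO 216 defining ratio.

1.414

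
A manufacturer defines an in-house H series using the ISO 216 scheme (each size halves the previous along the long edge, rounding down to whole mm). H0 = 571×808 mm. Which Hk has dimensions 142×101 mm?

H5

H0: 571 × 808 mm
H1: 404 × 571 mm
H2: 285 × 404 mm
H3: 202 × 285 mm
H4: 142 × 202 mm
H5: 101 × 142 mm
H6: 71 × 101 mm
→ matches H5.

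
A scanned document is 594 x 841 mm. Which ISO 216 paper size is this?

Aspect ratio 841/594 ≈ 1.416 — close to the ISO √2 ≈ 1.414.
In the A-series (A0 area = 1 m²): A1 = 594 × 841 mm.

A1 (594 × 841 mm)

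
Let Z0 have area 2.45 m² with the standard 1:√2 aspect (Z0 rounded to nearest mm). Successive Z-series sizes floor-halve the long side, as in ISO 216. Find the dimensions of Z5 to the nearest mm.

232 × 329 mm

Let Z0's short side be w mm. w · w√2 = 2.45 m² = 2,450,000 mm², so w ≈ 1316.2 mm and w√2 ≈ 1861.4 mm → Z0 = 1316 × 1861 mm.
Z1: ⌊1861/2⌋ × 1316 = 930 × 1316 mm
Z2: ⌊1316/2⌋ × 930 = 658 × 930 mm
Z3: ⌊930/2⌋ × 658 = 465 × 658 mm
Z4: ⌊658/2⌋ × 465 = 329 × 465 mm
Z5: ⌊465/2⌋ × 329 = 232 × 329 mm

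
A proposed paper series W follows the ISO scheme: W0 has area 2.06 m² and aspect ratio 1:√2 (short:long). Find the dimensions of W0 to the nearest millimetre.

1207 × 1707 mm

Let the short side be w mm. Then w · w√2 = 2.06 m² = 2,060,000 mm².
w² = 2,060,000/√2, so w ≈ 1206.9 mm; long side = w√2 ≈ 1706.8 mm.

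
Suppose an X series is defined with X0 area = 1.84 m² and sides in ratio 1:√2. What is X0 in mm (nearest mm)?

Let the short side be w mm. Then w · w√2 = 1.84 m² = 1,840,000 mm².
w² = 1,840,000/√2, so w ≈ 1140.6 mm; long side = w√2 ≈ 1613.1 mm.

1141 × 1613 mm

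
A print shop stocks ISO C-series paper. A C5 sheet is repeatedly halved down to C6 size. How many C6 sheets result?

Each ISO step halves the sheet: 1 × C5 → 2 × C6
From C5 to C6 is 1 halving step: 2^1 = 2.

2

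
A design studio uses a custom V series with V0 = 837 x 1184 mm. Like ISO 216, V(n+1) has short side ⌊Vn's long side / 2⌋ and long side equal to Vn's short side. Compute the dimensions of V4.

209 × 296 mm

V1: ⌊1184/2⌋ × 837 = 592 × 837 mm
V2: ⌊837/2⌋ × 592 = 418 × 592 mm
V3: ⌊592/2⌋ × 418 = 296 × 418 mm
V4: ⌊418/2⌋ × 296 = 209 × 296 mm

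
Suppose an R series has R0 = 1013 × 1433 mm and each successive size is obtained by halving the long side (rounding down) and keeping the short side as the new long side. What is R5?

179 × 253 mm

R1: ⌊1433/2⌋ × 1013 = 716 × 1013 mm
R2: ⌊1013/2⌋ × 716 = 506 × 716 mm
R3: ⌊716/2⌋ × 506 = 358 × 506 mm
R4: ⌊506/2⌋ × 358 = 253 × 358 mm
R5: ⌊358/2⌋ × 253 = 179 × 253 mm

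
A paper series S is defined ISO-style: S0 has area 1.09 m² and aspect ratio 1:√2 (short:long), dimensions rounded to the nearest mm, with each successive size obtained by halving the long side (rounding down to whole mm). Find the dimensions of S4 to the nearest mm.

219 × 310 mm

Let S0's short side be w mm. w · w√2 = 1.09 m² = 1,090,000 mm², so w ≈ 877.9 mm and w√2 ≈ 1241.6 mm → S0 = 878 × 1242 mm.
S1: ⌊1242/2⌋ × 878 = 621 × 878 mm
S2: ⌊878/2⌋ × 621 = 439 × 621 mm
S3: ⌊621/2⌋ × 439 = 310 × 439 mm
S4: ⌊439/2⌋ × 310 = 219 × 310 mm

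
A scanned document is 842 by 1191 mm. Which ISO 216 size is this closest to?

A0 (841 × 1189 mm)

Aspect ratio 1191/842 ≈ 1.414 — close to the ISO √2 ≈ 1.414.
In the A-series (A0 area = 1 m²): A0 = 841 × 1189 mm.
Off by 3 mm total — nearest standard size.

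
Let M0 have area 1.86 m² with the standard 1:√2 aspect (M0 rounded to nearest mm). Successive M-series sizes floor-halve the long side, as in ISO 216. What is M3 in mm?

405 × 573 mm

Let M0's short side be w mm. w · w√2 = 1.86 m² = 1,860,000 mm², so w ≈ 1146.8 mm and w√2 ≈ 1621.9 mm → M0 = 1147 × 1622 mm.
M1: ⌊1622/2⌋ × 1147 = 811 × 1147 mm
M2: ⌊1147/2⌋ × 811 = 573 × 811 mm
M3: ⌊811/2⌋ × 573 = 405 × 573 mm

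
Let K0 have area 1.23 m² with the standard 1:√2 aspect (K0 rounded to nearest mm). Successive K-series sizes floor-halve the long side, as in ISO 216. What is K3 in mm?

329 × 466 mm

Let K0's short side be w mm. w · w√2 = 1.23 m² = 1,230,000 mm², so w ≈ 932.6 mm and w√2 ≈ 1318.9 mm → K0 = 933 × 1319 mm.
K1: ⌊1319/2⌋ × 933 = 659 × 933 mm
K2: ⌊933/2⌋ × 659 = 466 × 659 mm
K3: ⌊659/2⌋ × 466 = 329 × 466 mm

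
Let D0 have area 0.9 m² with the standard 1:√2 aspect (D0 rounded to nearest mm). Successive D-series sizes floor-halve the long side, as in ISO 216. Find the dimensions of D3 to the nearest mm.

Let D0's short side be w mm. w · w√2 = 0.9 m² = 900,000 mm², so w ≈ 797.7 mm and w√2 ≈ 1128.2 mm → D0 = 798 × 1128 mm.
D1: ⌊1128/2⌋ × 798 = 564 × 798 mm
D2: ⌊798/2⌋ × 564 = 399 × 564 mm
D3: ⌊564/2⌋ × 399 = 282 × 399 mm

282 × 399 mm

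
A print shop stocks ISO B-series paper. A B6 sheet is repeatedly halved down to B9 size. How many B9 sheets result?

8

Each ISO step halves the sheet: 1 × B6 → 2 × B7 → 4 × B8 → 8 × B9
From B6 to B9 is 3 halving steps: 2^3 = 8.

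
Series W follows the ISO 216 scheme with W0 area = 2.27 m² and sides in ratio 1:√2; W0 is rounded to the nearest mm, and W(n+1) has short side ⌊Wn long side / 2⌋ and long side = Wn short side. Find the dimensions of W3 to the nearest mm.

448 × 633 mm

Let W0's short side be w mm. w · w√2 = 2.27 m² = 2,270,000 mm², so w ≈ 1266.9 mm and w√2 ≈ 1791.7 mm → W0 = 1267 × 1792 mm.
W1: ⌊1792/2⌋ × 1267 = 896 × 1267 mm
W2: ⌊1267/2⌋ × 896 = 633 × 896 mm
W3: ⌊896/2⌋ × 633 = 448 × 633 mm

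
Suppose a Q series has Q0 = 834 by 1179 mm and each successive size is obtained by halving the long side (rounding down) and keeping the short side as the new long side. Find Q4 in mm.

Q1: ⌊1179/2⌋ × 834 = 589 × 834 mm
Q2: ⌊834/2⌋ × 589 = 417 × 589 mm
Q3: ⌊589/2⌋ × 417 = 294 × 417 mm
Q4: ⌊417/2⌋ × 294 = 208 × 294 mm

208 × 294 mm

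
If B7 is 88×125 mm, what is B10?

31 × 44 mm

B8: ⌊125/2⌋ × 88 = 62 × 88 mm
B9: ⌊88/2⌋ × 62 = 44 × 62 mm
B10: ⌊62/2⌋ × 44 = 31 × 44 mm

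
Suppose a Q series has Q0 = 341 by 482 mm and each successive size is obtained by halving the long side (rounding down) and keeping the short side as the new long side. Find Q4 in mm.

85 × 120 mm

Q1: ⌊482/2⌋ × 341 = 241 × 341 mm
Q2: ⌊341/2⌋ × 241 = 170 × 241 mm
Q3: ⌊241/2⌋ × 170 = 120 × 170 mm
Q4: ⌊170/2⌋ × 120 = 85 × 120 mm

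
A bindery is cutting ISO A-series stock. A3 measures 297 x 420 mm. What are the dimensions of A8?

A4: ⌊420/2⌋ × 297 = 210 × 297 mm
A5: ⌊297/2⌋ × 210 = 148 × 210 mm
A6: ⌊210/2⌋ × 148 = 105 × 148 mm
A7: ⌊148/2⌋ × 105 = 74 × 105 mm
A8: ⌊105/2⌋ × 74 = 52 × 74 mm

52 × 74 mm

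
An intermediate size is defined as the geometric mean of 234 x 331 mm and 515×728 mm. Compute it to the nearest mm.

Short side: √(234 · 515) = √120510 ≈ 347.1 → 347 mm
Long side: √(331 · 728) = √240968 ≈ 490.9 → 491 mm

347 × 491 mm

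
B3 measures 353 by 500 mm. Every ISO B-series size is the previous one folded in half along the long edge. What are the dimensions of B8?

B4: ⌊500/2⌋ × 353 = 250 × 353 mm
B5: ⌊353/2⌋ × 250 = 176 × 250 mm
B6: ⌊250/2⌋ × 176 = 125 × 176 mm
B7: ⌊176/2⌋ × 125 = 88 × 125 mm
B8: ⌊125/2⌋ × 88 = 62 × 88 mm

62 × 88 mm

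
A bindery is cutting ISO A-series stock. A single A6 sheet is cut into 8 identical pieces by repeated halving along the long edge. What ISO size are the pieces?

A9

8 = 2^3, so 3 halving steps.
A6 → A7 → … → A9 after 3 steps.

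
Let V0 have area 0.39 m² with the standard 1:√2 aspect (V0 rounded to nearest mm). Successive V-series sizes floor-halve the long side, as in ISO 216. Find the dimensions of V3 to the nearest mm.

Let V0's short side be w mm. w · w√2 = 0.39 m² = 390,000 mm², so w ≈ 525.1 mm and w√2 ≈ 742.7 mm → V0 = 525 × 743 mm.
V1: ⌊743/2⌋ × 525 = 371 × 525 mm
V2: ⌊525/2⌋ × 371 = 262 × 371 mm
V3: ⌊371/2⌋ × 262 = 185 × 262 mm

185 × 262 mm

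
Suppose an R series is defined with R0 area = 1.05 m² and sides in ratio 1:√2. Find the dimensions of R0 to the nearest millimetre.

Let the short side be w mm. Then w · w√2 = 1.05 m² = 1,050,000 mm².
w² = 1,050,000/√2, so w ≈ 861.7 mm; long side = w√2 ≈ 1218.6 mm.

862 × 1219 mm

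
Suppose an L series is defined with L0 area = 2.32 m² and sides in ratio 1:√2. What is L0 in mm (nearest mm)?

Let the short side be w mm. Then w · w√2 = 2.32 m² = 2,320,000 mm².
w² = 2,320,000/√2, so w ≈ 1280.8 mm; long side = w√2 ≈ 1811.3 mm.

1281 × 1811 mm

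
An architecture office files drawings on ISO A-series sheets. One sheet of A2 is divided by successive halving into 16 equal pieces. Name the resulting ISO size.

16 = 2^4, so 4 halving steps.
A2 → A3 → … → A6 after 4 steps.

A6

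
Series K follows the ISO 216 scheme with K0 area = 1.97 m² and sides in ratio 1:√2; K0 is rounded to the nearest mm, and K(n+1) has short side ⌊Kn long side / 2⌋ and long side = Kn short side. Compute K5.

208 × 295 mm

Let K0's short side be w mm. w · w√2 = 1.97 m² = 1,970,000 mm², so w ≈ 1180.3 mm and w√2 ≈ 1669.1 mm → K0 = 1180 × 1669 mm.
K1: ⌊1669/2⌋ × 1180 = 834 × 1180 mm
K2: ⌊1180/2⌋ × 834 = 590 × 834 mm
K3: ⌊834/2⌋ × 590 = 417 × 590 mm
K4: ⌊590/2⌋ × 417 = 295 × 417 mm
K5: ⌊417/2⌋ × 295 = 208 × 295 mm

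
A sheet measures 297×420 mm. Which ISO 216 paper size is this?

A3 (297 × 420 mm)

Aspect ratio 420/297 ≈ 1.414 — close to the ISO √2 ≈ 1.414.
In the A-series (A0 area = 1 m²): A3 = 297 × 420 mm.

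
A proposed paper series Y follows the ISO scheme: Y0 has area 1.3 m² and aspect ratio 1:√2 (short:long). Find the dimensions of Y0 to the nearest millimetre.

Let the short side be w mm. Then w · w√2 = 1.3 m² = 1,300,000 mm².
w² = 1,300,000/√2, so w ≈ 958.8 mm; long side = w√2 ≈ 1355.9 mm.

959 × 1356 mm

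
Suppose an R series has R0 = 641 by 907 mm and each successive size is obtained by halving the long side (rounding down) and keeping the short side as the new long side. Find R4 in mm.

R1: ⌊907/2⌋ × 641 = 453 × 641 mm
R2: ⌊641/2⌋ × 453 = 320 × 453 mm
R3: ⌊453/2⌋ × 320 = 226 × 320 mm
R4: ⌊320/2⌋ × 226 = 160 × 226 mm

160 × 226 mm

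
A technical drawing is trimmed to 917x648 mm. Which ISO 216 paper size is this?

Aspect ratio 917/648 ≈ 1.415 — close to the ISO √2 ≈ 1.414.
In the C-series (envelope sizes, between A and B): C1 = 648 × 917 mm.

C1 (648 × 917 mm)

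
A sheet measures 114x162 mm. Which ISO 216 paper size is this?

Aspect ratio 162/114 ≈ 1.421 — close to the ISO √2 ≈ 1.414.
In the C-series (envelope sizes, between A and B): C6 = 114 × 162 mm.

C6 (114 × 162 mm)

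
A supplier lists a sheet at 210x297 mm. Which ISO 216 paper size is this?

A4 (210 × 297 mm)

Aspect ratio 297/210 ≈ 1.414 — close to the ISO √2 ≈ 1.414.
In the A-series (A0 area = 1 m²): A4 = 210 × 297 mm.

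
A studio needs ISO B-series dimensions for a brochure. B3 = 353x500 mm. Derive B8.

62 × 88 mm

B4: ⌊500/2⌋ × 353 = 250 × 353 mm
B5: ⌊353/2⌋ × 250 = 176 × 250 mm
B6: ⌊250/2⌋ × 176 = 125 × 176 mm
B7: ⌊176/2⌋ × 125 = 88 × 125 mm
B8: ⌊125/2⌋ × 88 = 62 × 88 mm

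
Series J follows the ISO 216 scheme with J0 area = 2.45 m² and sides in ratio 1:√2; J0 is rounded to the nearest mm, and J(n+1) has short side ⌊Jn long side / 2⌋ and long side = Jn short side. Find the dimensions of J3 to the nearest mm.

Let J0's short side be w mm. w · w√2 = 2.45 m² = 2,450,000 mm², so w ≈ 1316.2 mm and w√2 ≈ 1861.4 mm → J0 = 1316 × 1861 mm.
J1: ⌊1861/2⌋ × 1316 = 930 × 1316 mm
J2: ⌊1316/2⌋ × 930 = 658 × 930 mm
J3: ⌊930/2⌋ × 658 = 465 × 658 mm

465 × 658 mm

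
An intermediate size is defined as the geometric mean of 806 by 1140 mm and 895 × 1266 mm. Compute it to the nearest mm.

Short side: √(806 · 895) = √721370 ≈ 849.3 → 849 mm
Long side: √(1140 · 1266) = √1443240 ≈ 1201.3 → 1201 mm

849 × 1201 mm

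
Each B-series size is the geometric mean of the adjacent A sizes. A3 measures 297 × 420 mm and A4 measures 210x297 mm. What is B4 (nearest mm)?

Short side: √(297 · 210) = √62370 ≈ 249.7 → 250 mm
Long side: √(420 · 297) = √124740 ≈ 353.2 → 353 mm

250 × 353 mm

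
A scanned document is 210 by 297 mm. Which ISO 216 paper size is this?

Aspect ratio 297/210 ≈ 1.414 — close to the ISO √2 ≈ 1.414.
In the A-series (A0 area = 1 m²): A4 = 210 × 297 mm.

A4 (210 × 297 mm)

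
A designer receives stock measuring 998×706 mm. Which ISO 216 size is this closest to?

B1 (707 × 1000 mm)

Aspect ratio 998/706 ≈ 1.414 — close to the ISO √2 ≈ 1.414.
In the B-series (B0 = 1000 × 1414 mm): B1 = 707 × 1000 mm.
Off by 3 mm total — nearest standard size.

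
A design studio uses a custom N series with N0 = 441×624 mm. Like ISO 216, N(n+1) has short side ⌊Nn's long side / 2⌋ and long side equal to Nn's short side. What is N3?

156 × 220 mm

N1 = 312 × 441 mm (from N0 by 1 halving).
N2: ⌊441/2⌋ × 312 = 220 × 312 mm
N3: ⌊312/2⌋ × 220 = 156 × 220 mm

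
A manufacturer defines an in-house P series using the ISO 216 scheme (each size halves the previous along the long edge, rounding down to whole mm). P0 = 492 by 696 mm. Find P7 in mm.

P1 = 348 × 492 mm (from P0 by 1 halving).
P2: ⌊492/2⌋ × 348 = 246 × 348 mm
P3: ⌊348/2⌋ × 246 = 174 × 246 mm
P4: ⌊246/2⌋ × 174 = 123 × 174 mm
P5: ⌊174/2⌋ × 123 = 87 × 123 mm
P6: ⌊123/2⌋ × 87 = 61 × 87 mm
P7: ⌊87/2⌋ × 61 = 43 × 61 mm

43 × 61 mm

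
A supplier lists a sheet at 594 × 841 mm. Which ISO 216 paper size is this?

Aspect ratio 841/594 ≈ 1.416 — close to the ISO √2 ≈ 1.414.
In the A-series (A0 area = 1 m²): A1 = 594 × 841 mm.

A1 (594 × 841 mm)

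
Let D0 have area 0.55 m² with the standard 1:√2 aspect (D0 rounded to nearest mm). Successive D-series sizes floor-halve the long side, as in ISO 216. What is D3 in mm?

Let D0's short side be w mm. w · w√2 = 0.55 m² = 550,000 mm², so w ≈ 623.6 mm and w√2 ≈ 881.9 mm → D0 = 624 × 882 mm.
D1: ⌊882/2⌋ × 624 = 441 × 624 mm
D2: ⌊624/2⌋ × 441 = 312 × 441 mm
D3: ⌊441/2⌋ × 312 = 220 × 312 mm

220 × 312 mm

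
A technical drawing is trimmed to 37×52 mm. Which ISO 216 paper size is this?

A9 (37 × 52 mm)

Aspect ratio 52/37 ≈ 1.405 — close to the ISO √2 ≈ 1.414.
In the A-series (A0 area = 1 m²): A9 = 37 × 52 mm.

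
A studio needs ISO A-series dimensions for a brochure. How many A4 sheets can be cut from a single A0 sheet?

16

Each ISO step halves the sheet: 1 × A0 → 2 × A1 → 4 × A2 → 8 × A3 → …
From A0 to A4 is 4 halving steps: 2^4 = 16.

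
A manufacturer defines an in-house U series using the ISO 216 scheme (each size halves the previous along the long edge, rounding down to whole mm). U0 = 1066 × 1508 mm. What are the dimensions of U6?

133 × 188 mm

U1 = 754 × 1066 mm (from U0 by 1 halving).
U2: ⌊1066/2⌋ × 754 = 533 × 754 mm
U3: ⌊754/2⌋ × 533 = 377 × 533 mm
U4: ⌊533/2⌋ × 377 = 266 × 377 mm
U5: ⌊377/2⌋ × 266 = 188 × 266 mm
U6: ⌊266/2⌋ × 188 = 133 × 188 mm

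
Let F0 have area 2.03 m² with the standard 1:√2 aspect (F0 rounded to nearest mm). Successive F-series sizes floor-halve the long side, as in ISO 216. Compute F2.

Let F0's short side be w mm. w · w√2 = 2.03 m² = 2,030,000 mm², so w ≈ 1198.1 mm and w√2 ≈ 1694.4 mm → F0 = 1198 × 1694 mm.
F1: ⌊1694/2⌋ × 1198 = 847 × 1198 mm
F2: ⌊1198/2⌋ × 847 = 599 × 847 mm

599 × 847 mm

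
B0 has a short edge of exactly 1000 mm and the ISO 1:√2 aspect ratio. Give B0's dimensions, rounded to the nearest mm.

Short side = 1000 mm; long side = 1000√2 ≈ 1414.2 mm.

1000 × 1414 mm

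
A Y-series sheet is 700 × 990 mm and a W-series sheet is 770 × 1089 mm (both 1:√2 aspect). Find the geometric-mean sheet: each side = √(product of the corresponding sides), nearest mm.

Short side: √(700 · 770) = √539000 ≈ 734.2 → 734 mm
Long side: √(990 · 1089) = √1078110 ≈ 1038.3 → 1038 mm

734 × 1038 mm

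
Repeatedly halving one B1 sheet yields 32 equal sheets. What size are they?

B6

32 = 2^5, so 5 halving steps.
B1 → B2 → … → B6 after 5 steps.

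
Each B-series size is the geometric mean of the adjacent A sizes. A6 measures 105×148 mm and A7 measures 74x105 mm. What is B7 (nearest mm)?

Short side: √(105 · 74) = √7770 ≈ 88.1 → 88 mm
Long side: √(148 · 105) = √15540 ≈ 124.7 → 125 mm

88 × 125 mm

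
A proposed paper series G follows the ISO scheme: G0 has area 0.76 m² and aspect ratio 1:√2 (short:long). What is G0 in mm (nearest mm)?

733 × 1037 mm

Let the short side be w mm. Then w · w√2 = 0.76 m² = 760,000 mm².
w² = 760,000/√2, so w ≈ 733.1 mm; long side = w√2 ≈ 1036.7 mm.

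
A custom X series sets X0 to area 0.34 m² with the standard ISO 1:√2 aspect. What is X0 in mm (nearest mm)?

490 × 693 mm

Let the short side be w mm. Then w · w√2 = 0.34 m² = 340,000 mm².
w² = 340,000/√2, so w ≈ 490.3 mm; long side = w√2 ≈ 693.4 mm.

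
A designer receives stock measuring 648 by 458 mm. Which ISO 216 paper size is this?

Aspect ratio 648/458 ≈ 1.415 — close to the ISO √2 ≈ 1.414.
In the C-series (envelope sizes, between A and B): C2 = 458 × 648 mm.

C2 (458 × 648 mm)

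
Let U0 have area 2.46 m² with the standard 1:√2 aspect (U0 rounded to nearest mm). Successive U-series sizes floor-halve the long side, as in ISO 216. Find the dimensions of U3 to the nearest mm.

Let U0's short side be w mm. w · w√2 = 2.46 m² = 2,460,000 mm², so w ≈ 1318.9 mm and w√2 ≈ 1865.2 mm → U0 = 1319 × 1865 mm.
U1: ⌊1865/2⌋ × 1319 = 932 × 1319 mm
U2: ⌊1319/2⌋ × 932 = 659 × 932 mm
U3: ⌊932/2⌋ × 659 = 466 × 659 mm

466 × 659 mm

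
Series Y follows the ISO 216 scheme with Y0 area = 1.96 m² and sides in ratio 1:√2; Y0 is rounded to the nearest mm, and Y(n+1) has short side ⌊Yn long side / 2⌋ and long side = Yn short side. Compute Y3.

Let Y0's short side be w mm. w · w√2 = 1.96 m² = 1,960,000 mm², so w ≈ 1177.3 mm and w√2 ≈ 1664.9 mm → Y0 = 1177 × 1665 mm.
Y1: ⌊1665/2⌋ × 1177 = 832 × 1177 mm
Y2: ⌊1177/2⌋ × 832 = 588 × 832 mm
Y3: ⌊832/2⌋ × 588 = 416 × 588 mm

416 × 588 mm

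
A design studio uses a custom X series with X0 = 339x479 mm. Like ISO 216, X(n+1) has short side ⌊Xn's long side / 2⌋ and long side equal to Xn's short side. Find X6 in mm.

42 × 59 mm

X1 = 239 × 339 mm (from X0 by 1 halving).
X2: ⌊339/2⌋ × 239 = 169 × 239 mm
X3: ⌊239/2⌋ × 169 = 119 × 169 mm
X4: ⌊169/2⌋ × 119 = 84 × 119 mm
X5: ⌊119/2⌋ × 84 = 59 × 84 mm
X6: ⌊84/2⌋ × 59 = 42 × 59 mm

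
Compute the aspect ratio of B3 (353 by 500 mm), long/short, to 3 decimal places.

500 / 353 = 1.416
ISO 216 targets √2 ≈ 1.414; the +0.002 deviation is from mm rounding.

1.416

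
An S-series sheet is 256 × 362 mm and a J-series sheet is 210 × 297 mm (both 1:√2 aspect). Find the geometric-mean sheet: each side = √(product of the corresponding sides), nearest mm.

232 × 328 mm

Short side: √(256 · 210) = √53760 ≈ 231.9 → 232 mm
Long side: √(362 · 297) = √107514 ≈ 327.9 → 328 mm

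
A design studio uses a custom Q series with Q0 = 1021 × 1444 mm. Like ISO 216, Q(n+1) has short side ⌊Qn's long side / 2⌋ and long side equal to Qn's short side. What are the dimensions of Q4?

255 × 361 mm

Q1: ⌊1444/2⌋ × 1021 = 722 × 1021 mm
Q2: ⌊1021/2⌋ × 722 = 510 × 722 mm
Q3: ⌊722/2⌋ × 510 = 361 × 510 mm
Q4: ⌊510/2⌋ × 361 = 255 × 361 mm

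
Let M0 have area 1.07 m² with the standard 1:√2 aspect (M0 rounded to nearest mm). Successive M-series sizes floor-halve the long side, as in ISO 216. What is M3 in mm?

307 × 435 mm

Let M0's short side be w mm. w · w√2 = 1.07 m² = 1,070,000 mm², so w ≈ 869.8 mm and w√2 ≈ 1230.1 mm → M0 = 870 × 1230 mm.
M1: ⌊1230/2⌋ × 870 = 615 × 870 mm
M2: ⌊870/2⌋ × 615 = 435 × 615 mm
M3: ⌊615/2⌋ × 435 = 307 × 435 mm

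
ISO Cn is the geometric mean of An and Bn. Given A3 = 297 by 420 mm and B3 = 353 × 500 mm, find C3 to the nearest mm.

Short side: √(297 · 353) = √104841 ≈ 323.8 → 324 mm
Long side: √(420 · 500) = √210000 ≈ 458.3 → 458 mm

324 × 458 mm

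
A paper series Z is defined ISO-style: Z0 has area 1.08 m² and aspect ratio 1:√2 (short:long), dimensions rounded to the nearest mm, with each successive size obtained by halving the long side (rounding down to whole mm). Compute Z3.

Let Z0's short side be w mm. w · w√2 = 1.08 m² = 1,080,000 mm², so w ≈ 873.9 mm and w√2 ≈ 1235.9 mm → Z0 = 874 × 1236 mm.
Z1: ⌊1236/2⌋ × 874 = 618 × 874 mm
Z2: ⌊874/2⌋ × 618 = 437 × 618 mm
Z3: ⌊618/2⌋ × 437 = 309 × 437 mm

309 × 437 mm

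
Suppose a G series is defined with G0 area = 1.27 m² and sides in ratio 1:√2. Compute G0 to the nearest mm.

Let the short side be w mm. Then w · w√2 = 1.27 m² = 1,270,000 mm².
w² = 1,270,000/√2, so w ≈ 947.6 mm; long side = w√2 ≈ 1340.2 mm.

948 × 1340 mm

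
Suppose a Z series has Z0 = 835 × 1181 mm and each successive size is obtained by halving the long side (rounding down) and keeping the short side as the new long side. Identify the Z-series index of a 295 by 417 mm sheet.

Z3

Z0: 835 × 1181 mm
Z1: 590 × 835 mm
Z2: 417 × 590 mm
Z3: 295 × 417 mm
Z4: 208 × 295 mm
→ matches Z3.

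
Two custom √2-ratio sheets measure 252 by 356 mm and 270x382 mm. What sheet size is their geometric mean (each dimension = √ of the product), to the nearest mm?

Short side: √(252 · 270) = √68040 ≈ 260.8 → 261 mm
Long side: √(356 · 382) = √135992 ≈ 368.8 → 369 mm

261 × 369 mm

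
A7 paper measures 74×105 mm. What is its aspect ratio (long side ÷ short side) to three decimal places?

105 / 74 = 1.419
ISO 216 targets √2 ≈ 1.414; the +0.005 deviation is from mm rounding.

1.419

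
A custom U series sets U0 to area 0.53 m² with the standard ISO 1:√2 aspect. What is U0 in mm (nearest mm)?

Let the short side be w mm. Then w · w√2 = 0.53 m² = 530,000 mm².
w² = 530,000/√2, so w ≈ 612.2 mm; long side = w√2 ≈ 865.8 mm.

612 × 866 mm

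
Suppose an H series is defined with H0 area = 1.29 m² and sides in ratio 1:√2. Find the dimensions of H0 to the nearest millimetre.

Let the short side be w mm. Then w · w√2 = 1.29 m² = 1,290,000 mm².
w² = 1,290,000/√2, so w ≈ 955.1 mm; long side = w√2 ≈ 1350.7 mm.

955 × 1351 mm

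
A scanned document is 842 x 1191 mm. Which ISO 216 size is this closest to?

A0 (841 × 1189 mm)

Aspect ratio 1191/842 ≈ 1.414 — close to the ISO √2 ≈ 1.414.
In the A-series (A0 area = 1 m²): A0 = 841 × 1189 mm.
Off by 3 mm total — nearest standard size.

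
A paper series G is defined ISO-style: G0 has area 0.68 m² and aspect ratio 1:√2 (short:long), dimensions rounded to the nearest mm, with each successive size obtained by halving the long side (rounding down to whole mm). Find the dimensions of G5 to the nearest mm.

Let G0's short side be w mm. w · w√2 = 0.68 m² = 680,000 mm², so w ≈ 693.4 mm and w√2 ≈ 980.6 mm → G0 = 693 × 981 mm.
G1: ⌊981/2⌋ × 693 = 490 × 693 mm
G2: ⌊693/2⌋ × 490 = 346 × 490 mm
G3: ⌊490/2⌋ × 346 = 245 × 346 mm
G4: ⌊346/2⌋ × 245 = 173 × 245 mm
G5: ⌊245/2⌋ × 173 = 122 × 173 mm

122 × 173 mm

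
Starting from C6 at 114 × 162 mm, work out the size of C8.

C7: ⌊162/2⌋ × 114 = 81 × 114 mm
C8: ⌊114/2⌋ × 81 = 57 × 81 mm

57 × 81 mm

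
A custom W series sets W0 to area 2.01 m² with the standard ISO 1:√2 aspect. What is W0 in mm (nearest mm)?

1192 × 1686 mm

Let the short side be w mm. Then w · w√2 = 2.01 m² = 2,010,000 mm².
w² = 2,010,000/√2, so w ≈ 1192.2 mm; long side = w√2 ≈ 1686.0 mm.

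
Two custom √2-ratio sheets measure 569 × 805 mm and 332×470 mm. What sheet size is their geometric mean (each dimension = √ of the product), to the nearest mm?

435 × 615 mm

Short side: √(569 · 332) = √188908 ≈ 434.6 → 435 mm
Long side: √(805 · 470) = √378350 ≈ 615.1 → 615 mm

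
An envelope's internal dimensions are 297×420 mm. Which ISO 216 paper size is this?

A3 (297 × 420 mm)

Aspect ratio 420/297 ≈ 1.414 — close to the ISO √2 ≈ 1.414.
In the A-series (A0 area = 1 m²): A3 = 297 × 420 mm.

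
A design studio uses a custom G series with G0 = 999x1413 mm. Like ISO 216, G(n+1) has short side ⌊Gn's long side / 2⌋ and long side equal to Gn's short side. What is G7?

G1 = 706 × 999 mm (from G0 by 1 halving).
G2: ⌊999/2⌋ × 706 = 499 × 706 mm
G3: ⌊706/2⌋ × 499 = 353 × 499 mm
G4: ⌊499/2⌋ × 353 = 249 × 353 mm
G5: ⌊353/2⌋ × 249 = 176 × 249 mm
G6: ⌊249/2⌋ × 176 = 124 × 176 mm
G7: ⌊176/2⌋ × 124 = 88 × 124 mm

88 × 124 mm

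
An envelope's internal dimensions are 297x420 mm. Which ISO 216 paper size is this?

Aspect ratio 420/297 ≈ 1.414 — close to the ISO √2 ≈ 1.414.
In the A-series (A0 area = 1 m²): A3 = 297 × 420 mm.

A3 (297 × 420 mm)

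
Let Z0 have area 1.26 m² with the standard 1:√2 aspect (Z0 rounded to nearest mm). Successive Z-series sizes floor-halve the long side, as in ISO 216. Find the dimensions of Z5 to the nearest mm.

166 × 236 mm

Let Z0's short side be w mm. w · w√2 = 1.26 m² = 1,260,000 mm², so w ≈ 943.9 mm and w√2 ≈ 1334.9 mm → Z0 = 944 × 1335 mm.
Z1: ⌊1335/2⌋ × 944 = 667 × 944 mm
Z2: ⌊944/2⌋ × 667 = 472 × 667 mm
Z3: ⌊667/2⌋ × 472 = 333 × 472 mm
Z4: ⌊472/2⌋ × 333 = 236 × 333 mm
Z5: ⌊333/2⌋ × 236 = 166 × 236 mm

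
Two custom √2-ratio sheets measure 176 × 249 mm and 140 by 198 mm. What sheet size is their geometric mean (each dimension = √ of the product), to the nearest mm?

Short side: √(176 · 140) = √24640 ≈ 157.0 → 157 mm
Long side: √(249 · 198) = √49302 ≈ 222.0 → 222 mm

157 × 222 mm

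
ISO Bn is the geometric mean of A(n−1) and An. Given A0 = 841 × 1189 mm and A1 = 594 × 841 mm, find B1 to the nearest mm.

707 × 1000 mm

Short side: √(841 · 594) = √499554 ≈ 706.8 → 707 mm
Long side: √(1189 · 841) = √999949 ≈ 1000.0 → 1000 mm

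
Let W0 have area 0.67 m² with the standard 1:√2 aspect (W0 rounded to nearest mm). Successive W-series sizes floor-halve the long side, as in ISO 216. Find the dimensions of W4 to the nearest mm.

172 × 243 mm

Let W0's short side be w mm. w · w√2 = 0.67 m² = 670,000 mm², so w ≈ 688.3 mm and w√2 ≈ 973.4 mm → W0 = 688 × 973 mm.
W1: ⌊973/2⌋ × 688 = 486 × 688 mm
W2: ⌊688/2⌋ × 486 = 344 × 486 mm
W3: ⌊486/2⌋ × 344 = 243 × 344 mm
W4: ⌊344/2⌋ × 243 = 172 × 243 mm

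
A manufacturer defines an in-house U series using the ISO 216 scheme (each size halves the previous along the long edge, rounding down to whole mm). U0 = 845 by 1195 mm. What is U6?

U1: ⌊1195/2⌋ × 845 = 597 × 845 mm
U2: ⌊845/2⌋ × 597 = 422 × 597 mm
U3: ⌊597/2⌋ × 422 = 298 × 422 mm
U4: ⌊422/2⌋ × 298 = 211 × 298 mm
U5: ⌊298/2⌋ × 211 = 149 × 211 mm
U6: ⌊211/2⌋ × 149 = 105 × 149 mm

105 × 149 mm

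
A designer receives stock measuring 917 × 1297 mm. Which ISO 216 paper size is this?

Aspect ratio 1297/917 ≈ 1.414 — close to the ISO √2 ≈ 1.414.
In the C-series (envelope sizes, between A and B): C0 = 917 × 1297 mm.

C0 (917 × 1297 mm)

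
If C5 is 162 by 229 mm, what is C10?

28 × 40 mm

C6: ⌊229/2⌋ × 162 = 114 × 162 mm
C7: ⌊162/2⌋ × 114 = 81 × 114 mm
C8: ⌊114/2⌋ × 81 = 57 × 81 mm
C9: ⌊81/2⌋ × 57 = 40 × 57 mm
C10: ⌊57/2⌋ × 40 = 28 × 40 mm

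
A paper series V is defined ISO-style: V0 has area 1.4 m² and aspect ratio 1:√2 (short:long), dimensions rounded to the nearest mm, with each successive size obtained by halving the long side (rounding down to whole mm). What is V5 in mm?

Let V0's short side be w mm. w · w√2 = 1.4 m² = 1,400,000 mm², so w ≈ 995.0 mm and w√2 ≈ 1407.1 mm → V0 = 995 × 1407 mm.
V1: ⌊1407/2⌋ × 995 = 703 × 995 mm
V2: ⌊995/2⌋ × 703 = 497 × 703 mm
V3: ⌊703/2⌋ × 497 = 351 × 497 mm
V4: ⌊497/2⌋ × 351 = 248 × 351 mm
V5: ⌊351/2⌋ × 248 = 175 × 248 mm

175 × 248 mm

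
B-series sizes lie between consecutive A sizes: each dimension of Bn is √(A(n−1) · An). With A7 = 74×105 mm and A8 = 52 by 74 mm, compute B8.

62 × 88 mm

Short side: √(74 · 52) = √3848 ≈ 62.0 → 62 mm
Long side: √(105 · 74) = √7770 ≈ 88.1 → 88 mm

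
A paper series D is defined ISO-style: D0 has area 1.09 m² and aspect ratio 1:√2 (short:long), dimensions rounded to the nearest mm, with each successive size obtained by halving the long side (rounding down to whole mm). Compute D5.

Let D0's short side be w mm. w · w√2 = 1.09 m² = 1,090,000 mm², so w ≈ 877.9 mm and w√2 ≈ 1241.6 mm → D0 = 878 × 1242 mm.
D1: ⌊1242/2⌋ × 878 = 621 × 878 mm
D2: ⌊878/2⌋ × 621 = 439 × 621 mm
D3: ⌊621/2⌋ × 439 = 310 × 439 mm
D4: ⌊439/2⌋ × 310 = 219 × 310 mm
D5: ⌊310/2⌋ × 219 = 155 × 219 mm

155 × 219 mm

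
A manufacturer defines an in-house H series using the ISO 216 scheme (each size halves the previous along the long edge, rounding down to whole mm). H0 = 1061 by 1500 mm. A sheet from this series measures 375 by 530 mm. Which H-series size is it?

H3

H0: 1061 × 1500 mm
H1: 750 × 1061 mm
H2: 530 × 750 mm
H3: 375 × 530 mm
H4: 265 × 375 mm
→ matches H3.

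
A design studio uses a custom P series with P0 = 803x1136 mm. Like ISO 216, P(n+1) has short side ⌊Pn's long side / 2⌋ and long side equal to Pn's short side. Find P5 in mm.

142 × 200 mm

P1 = 568 × 803 mm (from P0 by 1 halving).
P2: ⌊803/2⌋ × 568 = 401 × 568 mm
P3: ⌊568/2⌋ × 401 = 284 × 401 mm
P4: ⌊401/2⌋ × 284 = 200 × 284 mm
P5: ⌊284/2⌋ × 200 = 142 × 200 mm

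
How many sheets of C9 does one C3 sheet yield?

64

Each ISO step halves the sheet: 1 × C3 → 2 × C4 → 4 × C5 → 8 × C6 → …
From C3 to C9 is 6 halving steps: 2^6 = 64.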